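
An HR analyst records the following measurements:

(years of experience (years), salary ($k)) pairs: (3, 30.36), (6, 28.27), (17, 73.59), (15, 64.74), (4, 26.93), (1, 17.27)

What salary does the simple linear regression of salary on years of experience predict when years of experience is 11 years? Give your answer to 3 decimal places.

n = 6, Σx = 46, Σy = 241.16, Σxy = 2607.82, Σx² = 576
Sxx = Σx² − (Σx)²/n = 576 − 352.666667 = 223.333333
Sxy = Σxy − (Σx)(Σy)/n = 2607.82 − 1848.893333 = 758.926667
b = Sxy/Sxx = 758.926667/223.333333 = 3.398179
a = ȳ − b·x̄ = 40.193333 − 3.398179·7.666667 = 14.140627
ŷ(11) = a + b·11 = 14.140627 + 3.398179·11 = 51.520597

51.521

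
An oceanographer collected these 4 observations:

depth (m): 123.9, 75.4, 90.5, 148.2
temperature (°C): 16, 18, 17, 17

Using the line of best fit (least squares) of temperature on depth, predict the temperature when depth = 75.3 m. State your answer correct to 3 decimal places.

17.514

n = 4, Σx = 438, Σy = 68, Σxy = 7397.5, Σx² = 51189.86
Sxx = Σx² − (Σx)²/n = 51189.86 − 47961 = 3228.86
Sxy = Σxy − (Σx)(Σy)/n = 7397.5 − 7446 = -48.5
b = Sxy/Sxx = -48.5/3228.86 = -0.015021
a = ȳ − b·x̄ = 17 − (-0.015021)·109.5 = 18.644776
ŷ(75.3) = a + b·75.3 = 18.644776 + (-0.015021)·75.3 = 17.513711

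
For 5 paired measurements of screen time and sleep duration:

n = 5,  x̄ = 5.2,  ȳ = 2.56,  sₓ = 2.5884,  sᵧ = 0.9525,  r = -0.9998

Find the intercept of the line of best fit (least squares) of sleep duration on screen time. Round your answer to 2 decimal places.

b = r · sᵧ/sₓ = -0.9998 · 0.9525/2.5884 = -0.367914
a = ȳ − b·x̄ = 2.56 − (-0.367914)·5.2 = 4.473155

4.47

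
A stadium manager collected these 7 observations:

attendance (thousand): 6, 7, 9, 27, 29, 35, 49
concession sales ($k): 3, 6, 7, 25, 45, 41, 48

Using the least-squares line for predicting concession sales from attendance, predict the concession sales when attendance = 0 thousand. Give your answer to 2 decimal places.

-1.40

n = 7, Σx = 162, Σy = 175, Σxy = 5890, Σx² = 5362
Sxx = Σx² − (Σx)²/n = 5362 − 3749.142857 = 1612.857143
Sxy = Σxy − (Σx)(Σy)/n = 5890 − 4050 = 1840
b = Sxy/Sxx = 1840/1612.857143 = 1.140833
a = ȳ − b·x̄ = 25 − 1.140833·23.142857 = -1.402126
ŷ(0) = a + b·0 = -1.402126 + 1.140833·0 = -1.402126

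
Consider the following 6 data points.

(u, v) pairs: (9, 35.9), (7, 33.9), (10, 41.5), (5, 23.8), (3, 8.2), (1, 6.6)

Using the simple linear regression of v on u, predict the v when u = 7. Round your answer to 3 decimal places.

n = 6, Σx = 35, Σy = 149.9, Σxy = 1125.6, Σx² = 265
Sxx = Σx² − (Σx)²/n = 265 − 204.166667 = 60.833333
Sxy = Σxy − (Σx)(Σy)/n = 1125.6 − 874.416667 = 251.183333
b = Sxy/Sxx = 251.183333/60.833333 = 4.129041
a = ȳ − b·x̄ = 24.983333 − 4.129041·5.833333 = 0.897260
ŷ(7) = a + b·7 = 0.897260 + 4.129041·7 = 29.800548

29.801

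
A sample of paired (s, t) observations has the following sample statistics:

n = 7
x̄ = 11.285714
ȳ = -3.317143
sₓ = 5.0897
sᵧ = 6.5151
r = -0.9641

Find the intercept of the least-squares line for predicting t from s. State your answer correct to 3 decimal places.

b = r · sᵧ/sₓ = -0.9641 · 6.5151/5.0897 = -1.234102
a = ȳ − b·x̄ = -3.317143 − (-1.234102)·11.285714 = 10.610577

10.611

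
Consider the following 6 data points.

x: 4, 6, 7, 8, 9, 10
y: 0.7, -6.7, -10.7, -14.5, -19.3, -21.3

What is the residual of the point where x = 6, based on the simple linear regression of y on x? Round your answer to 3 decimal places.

0.211

n = 6, Σx = 44, Σy = -71.8, Σxy = -615, Σx² = 346
Sxx = Σx² − (Σx)²/n = 346 − 322.666667 = 23.333333
Sxy = Σxy − (Σx)(Σy)/n = -615 − (-526.533333) = -88.466667
b = Sxy/Sxx = -88.466667/23.333333 = -3.791429
a = ȳ − b·x̄ = -11.966667 − (-3.791429)·7.333333 = 15.837143
ŷ(6) = 15.837143 + (-3.791429)·6 = -6.911429
residual = y − ŷ = -6.7 − (-6.911429) = 0.211429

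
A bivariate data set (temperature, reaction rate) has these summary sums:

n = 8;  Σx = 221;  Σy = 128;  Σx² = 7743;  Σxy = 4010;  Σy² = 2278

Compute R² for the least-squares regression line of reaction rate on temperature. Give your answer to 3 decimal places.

Sxx = Σx² − (Σx)²/n = 7743 − 6105.125 = 1637.875
Sxy = Σxy − (Σx)(Σy)/n = 4010 − 3536 = 474
Syy = Σy² − (Σy)²/n = 2278 − 2048 = 230
R² = Sxy²/(Sxx·Syy) = (474)²/(1637.875·230) = 0.596414

0.596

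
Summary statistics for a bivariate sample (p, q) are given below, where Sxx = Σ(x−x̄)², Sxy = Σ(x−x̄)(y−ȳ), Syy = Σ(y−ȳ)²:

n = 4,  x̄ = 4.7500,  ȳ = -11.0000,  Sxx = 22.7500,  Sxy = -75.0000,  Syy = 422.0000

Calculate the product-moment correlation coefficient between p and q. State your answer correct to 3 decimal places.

r = Sxy/√(Sxx·Syy) = -75/√(9600.5) = -75/97.982141 = -0.765446

-0.765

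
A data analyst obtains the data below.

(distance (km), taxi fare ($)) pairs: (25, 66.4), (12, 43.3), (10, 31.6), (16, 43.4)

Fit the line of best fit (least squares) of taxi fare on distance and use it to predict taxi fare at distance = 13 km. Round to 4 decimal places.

n = 4, Σx = 63, Σy = 184.7, Σxy = 3190, Σx² = 1125
Sxx = Σx² − (Σx)²/n = 1125 − 992.25 = 132.75
Sxy = Σxy − (Σx)(Σy)/n = 3190 − 2909.025 = 280.975
b = Sxy/Sxx = 280.975/132.75 = 2.116573
a = ȳ − b·x̄ = 46.175 − 2.116573·15.75 = 12.838983
ŷ(13) = a + b·13 = 12.838983 + 2.116573·13 = 40.354426

40.3544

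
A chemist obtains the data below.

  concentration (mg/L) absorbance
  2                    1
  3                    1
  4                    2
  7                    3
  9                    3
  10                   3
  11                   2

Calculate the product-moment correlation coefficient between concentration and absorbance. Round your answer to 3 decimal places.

n = 7, Σx = 46, Σy = 15, Σxy = 113, Σx² = 380, Σy² = 37
Sxx = Σx² − (Σx)²/n = 380 − 302.285714 = 77.714286
Sxy = Σxy − (Σx)(Σy)/n = 113 − 98.571429 = 14.428571
Syy = Σy² − (Σy)²/n = 37 − 32.142857 = 4.857143
r = Sxy/√(Sxx·Syy) = 14.428571/√(377.469388) = 14.428571/19.428571 = 0.742647

0.743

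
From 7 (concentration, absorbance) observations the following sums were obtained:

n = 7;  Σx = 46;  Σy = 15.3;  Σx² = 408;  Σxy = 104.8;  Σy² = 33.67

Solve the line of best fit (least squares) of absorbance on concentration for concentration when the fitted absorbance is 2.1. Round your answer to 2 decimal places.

4.44

Sxx = Σx² − (Σx)²/n = 408 − 302.285714 = 105.714286
Sxy = Σxy − (Σx)(Σy)/n = 104.8 − 100.542857 = 4.257143
b = Sxy/Sxx = 4.257143/105.714286 = 0.040270
a = ȳ − b·x̄ = 2.185714 − 0.040270·6.571429 = 1.921081
Set a + b·x = 2.1: x = (2.1 − 1.921081) / 0.040270 = 4.442953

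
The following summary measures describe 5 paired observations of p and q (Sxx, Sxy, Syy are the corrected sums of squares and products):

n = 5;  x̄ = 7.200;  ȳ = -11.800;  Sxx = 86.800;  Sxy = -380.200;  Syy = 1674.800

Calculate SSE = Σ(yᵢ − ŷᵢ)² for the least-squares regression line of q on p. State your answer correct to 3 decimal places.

b = Sxy/Sxx = -380.2/86.8 = -4.380184
SSE = Syy − b·Sxy = 1674.8 − (-4.380184)·(-380.2) = 9.453917

9.454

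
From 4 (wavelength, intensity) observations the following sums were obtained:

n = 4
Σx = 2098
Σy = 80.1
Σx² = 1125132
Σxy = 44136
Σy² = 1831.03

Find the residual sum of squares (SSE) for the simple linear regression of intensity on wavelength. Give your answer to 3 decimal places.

Sxx = Σx² − (Σx)²/n = 1125132 − 1100401 = 24731
Sxy = Σxy − (Σx)(Σy)/n = 44136 − 42012.45 = 2123.55
Syy = Σy² − (Σy)²/n = 1831.03 − 1604.0025 = 227.0275
b = Sxy/Sxx = 2123.55/24731 = 0.085866
SSE = Syy − b·Sxy = 227.0275 − 0.085866·2123.55 = 44.686931

44.687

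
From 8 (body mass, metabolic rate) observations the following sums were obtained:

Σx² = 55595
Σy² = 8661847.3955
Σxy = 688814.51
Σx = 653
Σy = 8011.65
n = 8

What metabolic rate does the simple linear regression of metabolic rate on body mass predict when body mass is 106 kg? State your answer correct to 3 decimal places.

1371.921

Sxx = Σx² − (Σx)²/n = 55595 − 53301.125 = 2293.875
Sxy = Σxy − (Σx)(Σy)/n = 688814.51 − 653950.93125 = 34863.57875
b = Sxy/Sxx = 34863.57875/2293.875 = 15.198552
a = ȳ − b·x̄ = 1001.45625 − 15.198552·81.625 = -239.125567
ŷ(106) = a + b·106 = -239.125567 + 15.198552·106 = 1371.920958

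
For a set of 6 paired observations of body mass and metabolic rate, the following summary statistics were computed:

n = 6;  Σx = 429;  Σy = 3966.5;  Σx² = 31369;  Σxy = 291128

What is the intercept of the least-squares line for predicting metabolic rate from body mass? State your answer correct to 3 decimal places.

Sxx = Σx² − (Σx)²/n = 31369 − 30673.5 = 695.5
Sxy = Σxy − (Σx)(Σy)/n = 291128 − 283604.75 = 7523.25
b = Sxy/Sxx = 7523.25/695.5 = 10.817038
a = ȳ − b·x̄ = 661.083333 − 10.817038·71.5 = -112.334891

-112.335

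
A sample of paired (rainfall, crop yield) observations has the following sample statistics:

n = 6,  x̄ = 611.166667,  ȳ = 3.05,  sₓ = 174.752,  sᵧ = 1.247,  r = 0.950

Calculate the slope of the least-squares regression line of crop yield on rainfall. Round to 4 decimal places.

0.0068

b = r · sᵧ/sₓ = 0.95 · 1.247/174.752 = 0.006779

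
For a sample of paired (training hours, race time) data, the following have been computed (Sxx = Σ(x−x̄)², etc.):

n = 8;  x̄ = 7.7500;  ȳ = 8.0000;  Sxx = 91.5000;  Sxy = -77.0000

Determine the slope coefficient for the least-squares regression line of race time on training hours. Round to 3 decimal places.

b = Sxy/Sxx = -77/91.5 = -0.841530

-0.842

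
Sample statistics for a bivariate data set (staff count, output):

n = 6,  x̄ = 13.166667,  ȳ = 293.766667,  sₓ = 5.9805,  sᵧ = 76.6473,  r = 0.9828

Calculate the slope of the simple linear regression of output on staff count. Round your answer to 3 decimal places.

12.596

b = r · sᵧ/sₓ = 0.9828 · 76.6473/5.9805 = 12.595764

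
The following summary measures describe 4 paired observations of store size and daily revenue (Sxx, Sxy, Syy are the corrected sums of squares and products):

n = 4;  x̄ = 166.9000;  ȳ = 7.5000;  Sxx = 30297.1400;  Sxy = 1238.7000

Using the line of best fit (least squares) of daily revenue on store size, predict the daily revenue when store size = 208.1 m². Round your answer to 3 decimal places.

9.184

b = Sxy/Sxx = 1238.7/30297.14 = 0.040885
a = ȳ − b·x̄ = 7.5 − 0.040885·166.9 = 0.676286
ŷ(208.1) = a + b·208.1 = 0.676286 + 0.040885·208.1 = 9.184464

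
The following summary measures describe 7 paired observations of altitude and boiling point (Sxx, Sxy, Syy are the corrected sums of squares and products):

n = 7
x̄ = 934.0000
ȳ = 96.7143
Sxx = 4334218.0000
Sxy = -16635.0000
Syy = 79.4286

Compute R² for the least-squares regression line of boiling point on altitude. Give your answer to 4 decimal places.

R² = Sxy²/(Sxx·Syy) = (-16635)²/(4334218·79.4286) = 0.803818

0.8038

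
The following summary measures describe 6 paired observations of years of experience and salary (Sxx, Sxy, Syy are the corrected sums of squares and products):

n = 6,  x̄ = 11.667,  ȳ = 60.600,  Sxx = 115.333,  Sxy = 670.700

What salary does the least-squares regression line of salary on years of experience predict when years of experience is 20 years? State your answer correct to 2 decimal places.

b = Sxy/Sxx = 670.7/115.333 = 5.815335
a = ȳ − b·x̄ = 60.6 − 5.815335·11.667 = -7.247510
ŷ(20) = a + b·20 = -7.247510 + 5.815335·20 = 109.059184

109.06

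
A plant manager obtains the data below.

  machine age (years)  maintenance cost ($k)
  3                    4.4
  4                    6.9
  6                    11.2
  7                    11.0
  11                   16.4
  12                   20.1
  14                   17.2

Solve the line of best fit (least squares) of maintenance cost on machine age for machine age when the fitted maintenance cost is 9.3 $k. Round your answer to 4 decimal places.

n = 7, Σx = 57, Σy = 87.2, Σxy = 847.4, Σx² = 571
Sxx = Σx² − (Σx)²/n = 571 − 464.142857 = 106.857143
Sxy = Σxy − (Σx)(Σy)/n = 847.4 − 710.057143 = 137.342857
b = Sxy/Sxx = 137.342857/106.857143 = 1.285294
a = ȳ − b·x̄ = 12.457143 − 1.285294·8.142857 = 1.991176
Set a + b·x = 9.3: x = (9.3 − 1.991176) / 1.285294 = 5.686499

5.6865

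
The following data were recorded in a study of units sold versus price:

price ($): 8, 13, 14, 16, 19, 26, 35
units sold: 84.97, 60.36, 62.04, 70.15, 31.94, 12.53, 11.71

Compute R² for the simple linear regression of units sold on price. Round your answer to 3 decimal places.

n = 7, Σx = 131, Σy = 333.7, Σxy = 4797.89, Σx² = 2947, Σy² = 20947.5032
Sxx = Σx² − (Σx)²/n = 2947 − 2451.571429 = 495.428571
Sxy = Σxy − (Σx)(Σy)/n = 4797.89 − 6244.957143 = -1447.067143
Syy = Σy² − (Σy)²/n = 20947.5032 − 15907.955714 = 5039.547486
R² = Sxy²/(Sxx·Syy) = (-1447.067143)²/(495.428571·5039.547486) = 0.838696

0.839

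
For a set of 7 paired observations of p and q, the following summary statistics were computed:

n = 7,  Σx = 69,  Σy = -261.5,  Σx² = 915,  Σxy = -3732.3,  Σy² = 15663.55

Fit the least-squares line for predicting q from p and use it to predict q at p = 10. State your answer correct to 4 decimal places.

Sxx = Σx² − (Σx)²/n = 915 − 680.142857 = 234.857143
Sxy = Σxy − (Σx)(Σy)/n = -3732.3 − (-2577.642857) = -1154.657143
b = Sxy/Sxx = -1154.657143/234.857143 = -4.916423
a = ȳ − b·x̄ = -37.357143 − (-4.916423)·9.857143 = 11.104745
ŷ(10) = a + b·10 = 11.104745 + (-4.916423)·10 = -38.059489

-38.0595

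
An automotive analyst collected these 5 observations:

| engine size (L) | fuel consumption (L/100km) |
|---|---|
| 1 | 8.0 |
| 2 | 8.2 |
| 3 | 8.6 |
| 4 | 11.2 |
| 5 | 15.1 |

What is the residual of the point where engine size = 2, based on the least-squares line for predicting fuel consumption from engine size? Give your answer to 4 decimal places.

n = 5, Σx = 15, Σy = 51.1, Σxy = 170.5, Σx² = 55
Sxx = Σx² − (Σx)²/n = 55 − 45 = 10
Sxy = Σxy − (Σx)(Σy)/n = 170.5 − 153.3 = 17.2
b = Sxy/Sxx = 17.2/10 = 1.72
a = ȳ − b·x̄ = 10.22 − 1.72·3 = 5.06
ŷ(2) = 5.06 + 1.72·2 = 8.5
residual = y − ŷ = 8.2 − 8.5 = -0.3

-0.3000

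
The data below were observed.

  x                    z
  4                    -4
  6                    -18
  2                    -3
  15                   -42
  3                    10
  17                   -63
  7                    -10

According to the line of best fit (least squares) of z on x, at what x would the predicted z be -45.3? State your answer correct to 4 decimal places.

14.2238

n = 7, Σx = 54, Σy = -130, Σxy = -1871, Σx² = 628
Sxx = Σx² − (Σx)²/n = 628 − 416.571429 = 211.428571
Sxy = Σxy − (Σx)(Σy)/n = -1871 − (-1002.857143) = -868.142857
b = Sxy/Sxx = -868.142857/211.428571 = -4.106081
a = ȳ − b·x̄ = -18.571429 − (-4.106081)·7.714286 = 13.104054
Set a + b·x = -45.3: x = (-45.3 − 13.104054) / (-4.106081) = 14.223795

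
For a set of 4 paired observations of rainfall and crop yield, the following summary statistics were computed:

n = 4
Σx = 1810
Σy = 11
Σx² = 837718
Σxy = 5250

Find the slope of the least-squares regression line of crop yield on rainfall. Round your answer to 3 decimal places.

Sxx = Σx² − (Σx)²/n = 837718 − 819025 = 18693
Sxy = Σxy − (Σx)(Σy)/n = 5250 − 4977.5 = 272.5
b = Sxy/Sxx = 272.5/18693 = 0.014578

0.015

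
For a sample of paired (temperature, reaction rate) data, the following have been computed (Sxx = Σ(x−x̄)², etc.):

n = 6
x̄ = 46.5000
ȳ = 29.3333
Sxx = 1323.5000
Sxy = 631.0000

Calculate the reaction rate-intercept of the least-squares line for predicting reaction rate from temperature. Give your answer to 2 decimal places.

b = Sxy/Sxx = 631/1323.5 = 0.476766
a = ȳ − b·x̄ = 29.3333 − 0.476766·46.5 = 7.163674

7.16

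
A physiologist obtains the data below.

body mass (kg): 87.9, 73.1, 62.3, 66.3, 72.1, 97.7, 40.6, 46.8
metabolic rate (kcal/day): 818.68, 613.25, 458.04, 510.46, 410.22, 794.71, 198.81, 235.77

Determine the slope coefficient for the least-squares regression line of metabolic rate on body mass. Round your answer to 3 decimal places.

11.491

n = 8, Σx = 546.8, Σy = 4039.94, Σxy = 305495.688, Σx² = 39929.3
Sxx = Σx² − (Σx)²/n = 39929.3 − 37373.78 = 2555.52
Sxy = Σxy − (Σx)(Σy)/n = 305495.688 − 276129.899 = 29365.789
b = Sxy/Sxx = 29365.789/2555.52 = 11.491121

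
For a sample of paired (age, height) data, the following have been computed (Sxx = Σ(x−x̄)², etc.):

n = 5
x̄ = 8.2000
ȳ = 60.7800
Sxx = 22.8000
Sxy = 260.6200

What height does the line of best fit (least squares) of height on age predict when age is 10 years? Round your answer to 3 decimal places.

81.355

b = Sxy/Sxx = 260.62/22.8 = 11.430702
a = ȳ − b·x̄ = 60.78 − 11.430702·8.2 = -32.951754
ŷ(10) = a + b·10 = -32.951754 + 11.430702·10 = 81.355263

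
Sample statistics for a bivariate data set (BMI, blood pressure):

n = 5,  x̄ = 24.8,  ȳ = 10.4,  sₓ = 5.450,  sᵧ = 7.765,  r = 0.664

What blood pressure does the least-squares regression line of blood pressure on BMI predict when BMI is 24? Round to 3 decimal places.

9.643

b = r · sᵧ/sₓ = 0.664 · 7.765/5.45 = 0.946048
a = ȳ − b·x̄ = 10.4 − 0.946048·24.8 = -13.061983
ŷ(24) = a + b·24 = -13.061983 + 0.946048·24 = 9.643162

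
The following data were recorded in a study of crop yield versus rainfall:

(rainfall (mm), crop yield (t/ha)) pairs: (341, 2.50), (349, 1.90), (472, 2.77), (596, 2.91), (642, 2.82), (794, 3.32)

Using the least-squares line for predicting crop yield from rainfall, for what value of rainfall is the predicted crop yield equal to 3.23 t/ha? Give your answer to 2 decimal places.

n = 6, Σx = 3194, Σy = 16.22, Σxy = 9003.92, Σx² = 1858682
Sxx = Σx² − (Σx)²/n = 1858682 − 1700272.666667 = 158409.333333
Sxy = Σxy − (Σx)(Σy)/n = 9003.92 − 8634.446667 = 369.473333
b = Sxy/Sxx = 369.473333/158409.333333 = 0.002332
a = ȳ − b·x̄ = 2.703333 − 0.002332·532.333333 = 1.461721
Set a + b·x = 3.23: x = (3.23 − 1.461721) / 0.002332 = 758.138305

758.14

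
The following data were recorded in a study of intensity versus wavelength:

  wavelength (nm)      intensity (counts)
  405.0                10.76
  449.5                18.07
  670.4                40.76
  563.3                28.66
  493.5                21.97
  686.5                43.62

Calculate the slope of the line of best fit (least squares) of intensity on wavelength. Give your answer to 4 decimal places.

0.1111

n = 6, Σx = 3268.2, Σy = 163.84, Σxy = 96737.272, Σx² = 1847642.8
Sxx = Σx² − (Σx)²/n = 1847642.8 − 1780188.54 = 67454.26
Sxy = Σxy − (Σx)(Σy)/n = 96737.272 − 89243.648 = 7493.624
b = Sxy/Sxx = 7493.624/67454.26 = 0.111092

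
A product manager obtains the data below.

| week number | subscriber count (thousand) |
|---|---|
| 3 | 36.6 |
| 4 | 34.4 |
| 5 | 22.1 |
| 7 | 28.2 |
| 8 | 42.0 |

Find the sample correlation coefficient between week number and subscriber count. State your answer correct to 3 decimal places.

0.148

n = 5, Σx = 27, Σy = 163.3, Σxy = 891.3, Σx² = 163, Σy² = 5570.57
Sxx = Σx² − (Σx)²/n = 163 − 145.8 = 17.2
Sxy = Σxy − (Σx)(Σy)/n = 891.3 − 881.82 = 9.48
Syy = Σy² − (Σy)²/n = 5570.57 − 5333.378 = 237.192
r = Sxy/√(Sxx·Syy) = 9.48/√(4079.7024) = 9.48/63.872548 = 0.148421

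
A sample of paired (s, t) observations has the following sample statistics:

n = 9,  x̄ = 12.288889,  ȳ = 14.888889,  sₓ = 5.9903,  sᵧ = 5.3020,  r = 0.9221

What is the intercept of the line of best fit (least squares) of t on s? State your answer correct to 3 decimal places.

4.859

b = r · sᵧ/sₓ = 0.9221 · 5.302/5.9903 = 0.816148
a = ȳ − b·x̄ = 14.888889 − 0.816148·12.288889 = 4.859331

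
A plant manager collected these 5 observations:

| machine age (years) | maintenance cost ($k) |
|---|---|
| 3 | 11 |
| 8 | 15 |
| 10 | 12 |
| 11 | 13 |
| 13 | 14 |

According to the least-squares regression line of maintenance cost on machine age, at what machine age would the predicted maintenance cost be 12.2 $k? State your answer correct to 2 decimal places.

5.43

n = 5, Σx = 45, Σy = 65, Σxy = 598, Σx² = 463
Sxx = Σx² − (Σx)²/n = 463 − 405 = 58
Sxy = Σxy − (Σx)(Σy)/n = 598 − 585 = 13
b = Sxy/Sxx = 13/58 = 0.224138
a = ȳ − b·x̄ = 13 − 0.224138·9 = 10.982759
Set a + b·x = 12.2: x = (12.2 − 10.982759) / 0.224138 = 5.430769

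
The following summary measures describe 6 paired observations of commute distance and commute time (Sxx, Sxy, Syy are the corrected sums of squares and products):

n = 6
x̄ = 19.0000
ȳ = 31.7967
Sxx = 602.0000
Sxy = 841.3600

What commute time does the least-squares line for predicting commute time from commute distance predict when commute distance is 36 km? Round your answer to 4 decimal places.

b = Sxy/Sxx = 841.36/602 = 1.397608
a = ȳ − b·x̄ = 31.7967 − 1.397608·19 = 5.242149
ŷ(36) = a + b·36 = 5.242149 + 1.397608·36 = 55.556036

55.5560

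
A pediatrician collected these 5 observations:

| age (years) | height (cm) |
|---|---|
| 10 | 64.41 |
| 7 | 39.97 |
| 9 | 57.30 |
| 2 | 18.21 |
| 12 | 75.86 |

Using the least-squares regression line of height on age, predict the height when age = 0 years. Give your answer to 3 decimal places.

4.208

n = 5, Σx = 40, Σy = 255.75, Σxy = 2386.33, Σx² = 378
Sxx = Σx² − (Σx)²/n = 378 − 320 = 58
Sxy = Σxy − (Σx)(Σy)/n = 2386.33 − 2046 = 340.33
b = Sxy/Sxx = 340.33/58 = 5.867759
a = ȳ − b·x̄ = 51.15 − 5.867759·8 = 4.207931
ŷ(0) = a + b·0 = 4.207931 + 5.867759·0 = 4.207931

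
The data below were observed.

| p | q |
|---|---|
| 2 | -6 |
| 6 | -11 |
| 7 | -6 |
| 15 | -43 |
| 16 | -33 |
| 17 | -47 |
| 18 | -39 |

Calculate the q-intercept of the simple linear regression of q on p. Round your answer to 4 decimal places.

n = 7, Σx = 81, Σy = -185, Σxy = -2794, Σx² = 1183
Sxx = Σx² − (Σx)²/n = 1183 − 937.285714 = 245.714286
Sxy = Σxy − (Σx)(Σy)/n = -2794 − (-2140.714286) = -653.285714
b = Sxy/Sxx = -653.285714/245.714286 = -2.658721
a = ȳ − b·x̄ = -26.428571 − (-2.658721)·11.571429 = 4.336628

4.3366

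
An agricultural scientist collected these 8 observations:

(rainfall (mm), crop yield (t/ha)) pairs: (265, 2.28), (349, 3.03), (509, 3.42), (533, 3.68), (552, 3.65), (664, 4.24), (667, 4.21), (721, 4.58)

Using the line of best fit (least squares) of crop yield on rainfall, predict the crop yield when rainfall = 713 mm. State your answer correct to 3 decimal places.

4.466

n = 8, Σx = 4260, Σy = 29.09, Σxy = 16304.3, Σx² = 2445526
Sxx = Σx² − (Σx)²/n = 2445526 − 2268450 = 177076
Sxy = Σxy − (Σx)(Σy)/n = 16304.3 − 15490.425 = 813.875
b = Sxy/Sxx = 813.875/177076 = 0.004596
a = ȳ − b·x̄ = 3.63625 − 0.004596·532.5 = 1.188779
ŷ(713) = a + b·713 = 1.188779 + 0.004596·713 = 4.465862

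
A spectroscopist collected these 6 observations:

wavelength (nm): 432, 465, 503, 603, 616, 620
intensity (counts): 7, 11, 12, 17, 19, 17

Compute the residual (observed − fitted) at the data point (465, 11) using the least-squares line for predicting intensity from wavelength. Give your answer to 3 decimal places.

n = 6, Σx = 3239, Σy = 83, Σxy = 46670, Σx² = 1783323
Sxx = Σx² − (Σx)²/n = 1783323 − 1748520.166667 = 34802.833333
Sxy = Σxy − (Σx)(Σy)/n = 46670 − 44806.166667 = 1863.833333
b = Sxy/Sxx = 1863.833333/34802.833333 = 0.053554
a = ȳ − b·x̄ = 13.833333 − 0.053554·539.833333 = -15.076938
ŷ(465) = -15.076938 + 0.053554·465 = 9.825704
residual = y − ŷ = 11 − 9.825704 = 1.174296

1.174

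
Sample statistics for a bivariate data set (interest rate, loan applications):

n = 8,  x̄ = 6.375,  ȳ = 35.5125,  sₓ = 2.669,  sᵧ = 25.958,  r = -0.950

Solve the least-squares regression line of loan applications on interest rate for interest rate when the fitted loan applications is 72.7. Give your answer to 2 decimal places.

b = r · sᵧ/sₓ = -0.95 · 25.958/2.669 = -9.239453
a = ȳ − b·x̄ = 35.5125 − (-9.239453)·6.375 = 94.414013
Set a + b·x = 72.7: x = (72.7 − 94.414013) / (-9.239453) = 2.350141

2.35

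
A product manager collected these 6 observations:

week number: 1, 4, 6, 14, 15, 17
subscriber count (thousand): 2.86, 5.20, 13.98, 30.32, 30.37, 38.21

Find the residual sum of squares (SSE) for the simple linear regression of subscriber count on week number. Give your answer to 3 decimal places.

18.488

n = 6, Σx = 57, Σy = 120.94, Σxy = 1637.14, Σx² = 763, Σy² = 3532.3034
Sxx = Σx² − (Σx)²/n = 763 − 541.5 = 221.5
Sxy = Σxy − (Σx)(Σy)/n = 1637.14 − 1148.93 = 488.21
Syy = Σy² − (Σy)²/n = 3532.3034 − 2437.747267 = 1094.556133
b = Sxy/Sxx = 488.21/221.5 = 2.204108
SSE = Syy − b·Sxy = 1094.556133 − 2.204108·488.21 = 18.488395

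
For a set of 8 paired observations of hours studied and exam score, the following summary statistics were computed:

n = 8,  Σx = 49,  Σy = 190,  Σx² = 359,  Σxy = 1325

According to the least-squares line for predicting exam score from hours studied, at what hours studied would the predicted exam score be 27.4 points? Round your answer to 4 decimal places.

Sxx = Σx² − (Σx)²/n = 359 − 300.125 = 58.875
Sxy = Σxy − (Σx)(Σy)/n = 1325 − 1163.75 = 161.25
b = Sxy/Sxx = 161.25/58.875 = 2.738854
a = ȳ − b·x̄ = 23.75 − 2.738854·6.125 = 6.974522
Set a + b·x = 27.4: x = (27.4 − 6.974522) / 2.738854 = 7.457674

7.4577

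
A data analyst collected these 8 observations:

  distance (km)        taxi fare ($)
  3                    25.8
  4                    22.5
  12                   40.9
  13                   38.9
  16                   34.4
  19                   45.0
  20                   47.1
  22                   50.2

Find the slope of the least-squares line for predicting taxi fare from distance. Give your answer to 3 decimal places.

1.308

n = 8, Σx = 109, Σy = 304.8, Σxy = 4615.7, Σx² = 1839
Sxx = Σx² − (Σx)²/n = 1839 − 1485.125 = 353.875
Sxy = Σxy − (Σx)(Σy)/n = 4615.7 − 4152.9 = 462.8
b = Sxy/Sxx = 462.8/353.875 = 1.307806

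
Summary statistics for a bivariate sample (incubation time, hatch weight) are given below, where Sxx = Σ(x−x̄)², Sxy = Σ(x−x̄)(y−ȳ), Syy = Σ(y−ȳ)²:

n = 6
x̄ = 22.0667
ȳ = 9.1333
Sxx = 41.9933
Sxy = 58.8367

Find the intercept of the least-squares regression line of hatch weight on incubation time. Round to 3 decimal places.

-21.784

b = Sxy/Sxx = 58.8367/41.9933 = 1.401097
a = ȳ − b·x̄ = 9.1333 − 1.401097·22.0667 = -21.784294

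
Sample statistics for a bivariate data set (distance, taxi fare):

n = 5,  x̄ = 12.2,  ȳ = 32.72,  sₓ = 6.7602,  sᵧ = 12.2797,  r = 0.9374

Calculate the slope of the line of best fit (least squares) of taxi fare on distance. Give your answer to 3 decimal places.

1.703

b = r · sᵧ/sₓ = 0.9374 · 12.2797/6.7602 = 1.702759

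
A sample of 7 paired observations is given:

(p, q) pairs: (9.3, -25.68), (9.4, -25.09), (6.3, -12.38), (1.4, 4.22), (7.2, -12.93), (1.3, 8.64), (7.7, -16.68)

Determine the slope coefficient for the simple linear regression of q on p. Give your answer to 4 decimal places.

n = 7, Σx = 42.6, Σy = -79.9, Σxy = -757.056, Σx² = 329.32
Sxx = Σx² − (Σx)²/n = 329.32 − 259.251429 = 70.068571
Sxy = Σxy − (Σx)(Σy)/n = -757.056 − (-486.248571) = -270.807429
b = Sxy/Sxx = -270.807429/70.068571 = -3.864892

-3.8649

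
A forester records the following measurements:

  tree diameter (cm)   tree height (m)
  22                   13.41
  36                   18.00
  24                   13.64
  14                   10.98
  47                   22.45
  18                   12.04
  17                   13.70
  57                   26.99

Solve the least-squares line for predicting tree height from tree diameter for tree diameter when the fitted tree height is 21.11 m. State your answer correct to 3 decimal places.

n = 8, Σx = 235, Σy = 131.21, Σxy = 4467.3, Σx² = 8623
Sxx = Σx² − (Σx)²/n = 8623 − 6903.125 = 1719.875
Sxy = Σxy − (Σx)(Σy)/n = 4467.3 − 3854.29375 = 613.00625
b = Sxy/Sxx = 613.00625/1719.875 = 0.356425
a = ȳ − b·x̄ = 16.40125 − 0.356425·29.375 = 5.931269
Set a + b·x = 21.11: x = (21.11 − 5.931269) / 0.356425 = 42.586058

42.586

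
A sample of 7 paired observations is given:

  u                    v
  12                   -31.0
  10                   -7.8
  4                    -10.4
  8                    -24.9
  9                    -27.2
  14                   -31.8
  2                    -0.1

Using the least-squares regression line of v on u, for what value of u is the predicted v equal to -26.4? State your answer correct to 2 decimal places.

11.50

n = 7, Σx = 59, Σy = -133.2, Σxy = -1381, Σx² = 605
Sxx = Σx² − (Σx)²/n = 605 − 497.285714 = 107.714286
Sxy = Σxy − (Σx)(Σy)/n = -1381 − (-1122.685714) = -258.314286
b = Sxy/Sxx = -258.314286/107.714286 = -2.398143
a = ȳ − b·x̄ = -19.028571 − (-2.398143)·8.428571 = 1.184350
Set a + b·x = -26.4: x = (-26.4 − 1.184350) / (-2.398143) = 11.502378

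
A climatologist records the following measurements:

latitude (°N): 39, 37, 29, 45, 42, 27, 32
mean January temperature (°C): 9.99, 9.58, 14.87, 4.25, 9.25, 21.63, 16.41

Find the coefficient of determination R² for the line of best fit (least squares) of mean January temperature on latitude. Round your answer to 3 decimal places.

0.889

n = 7, Σx = 251, Σy = 85.98, Σxy = 2864.18, Σx² = 9273, Σy² = 1253.4634
Sxx = Σx² − (Σx)²/n = 9273 − 9000.142857 = 272.857143
Sxy = Σxy − (Σx)(Σy)/n = 2864.18 − 3082.997143 = -218.817143
Syy = Σy² − (Σy)²/n = 1253.4634 − 1056.080057 = 197.383343
R² = Sxy²/(Sxx·Syy) = (-218.817143)²/(272.857143·197.383343) = 0.889031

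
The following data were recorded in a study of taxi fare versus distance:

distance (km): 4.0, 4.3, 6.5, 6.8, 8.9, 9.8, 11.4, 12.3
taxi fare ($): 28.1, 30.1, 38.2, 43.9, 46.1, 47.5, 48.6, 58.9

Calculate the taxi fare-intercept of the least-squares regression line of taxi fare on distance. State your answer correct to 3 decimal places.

17.571

n = 8, Σx = 64, Σy = 341.4, Σxy = 2942.95, Σx² = 579.48
Sxx = Σx² − (Σx)²/n = 579.48 − 512 = 67.48
Sxy = Σxy − (Σx)(Σy)/n = 2942.95 − 2731.2 = 211.75
b = Sxy/Sxx = 211.75/67.48 = 3.137967
a = ȳ − b·x̄ = 42.675 − 3.137967·8 = 17.571266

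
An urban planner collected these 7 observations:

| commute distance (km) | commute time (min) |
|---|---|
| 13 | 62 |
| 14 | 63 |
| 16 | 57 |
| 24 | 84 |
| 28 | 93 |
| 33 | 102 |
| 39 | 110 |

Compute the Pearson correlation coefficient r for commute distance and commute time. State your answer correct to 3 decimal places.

0.980

n = 7, Σx = 167, Σy = 571, Σxy = 14876, Σx² = 4591, Σy² = 49271
Sxx = Σx² − (Σx)²/n = 4591 − 3984.142857 = 606.857143
Sxy = Σxy − (Σx)(Σy)/n = 14876 − 13622.428571 = 1253.571429
Syy = Σy² − (Σy)²/n = 49271 − 46577.285714 = 2693.714286
r = Sxy/√(Sxx·Syy) = 1253.571429/√(1634699.755102) = 1253.571429/1278.553775 = 0.980460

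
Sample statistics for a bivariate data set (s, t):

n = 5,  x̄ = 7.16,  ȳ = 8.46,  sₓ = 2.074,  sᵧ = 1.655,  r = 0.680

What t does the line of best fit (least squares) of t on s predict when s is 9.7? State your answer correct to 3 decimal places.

b = r · sᵧ/sₓ = 0.68 · 1.655/2.074 = 0.542623
a = ȳ − b·x̄ = 8.46 − 0.542623·7.16 = 4.574820
ŷ(9.7) = a + b·9.7 = 4.574820 + 0.542623·9.7 = 9.838262

9.838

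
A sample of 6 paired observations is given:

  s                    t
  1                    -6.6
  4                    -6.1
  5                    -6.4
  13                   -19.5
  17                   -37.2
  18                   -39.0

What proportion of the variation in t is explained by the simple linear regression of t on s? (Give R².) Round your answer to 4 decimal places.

0.9189

n = 6, Σx = 58, Σy = -114.8, Σxy = -1650.9, Σx² = 824, Σy² = 3406.82
Sxx = Σx² − (Σx)²/n = 824 − 560.666667 = 263.333333
Sxy = Σxy − (Σx)(Σy)/n = -1650.9 − (-1109.733333) = -541.166667
Syy = Σy² − (Σy)²/n = 3406.82 − 2196.506667 = 1210.313333
R² = Sxy²/(Sxx·Syy) = (-541.166667)²/(263.333333·1210.313333) = 0.918879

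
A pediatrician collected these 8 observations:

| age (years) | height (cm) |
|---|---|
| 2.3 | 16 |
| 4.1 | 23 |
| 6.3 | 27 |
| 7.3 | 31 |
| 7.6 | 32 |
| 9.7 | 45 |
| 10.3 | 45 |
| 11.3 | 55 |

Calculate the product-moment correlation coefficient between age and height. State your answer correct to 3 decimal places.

0.973

n = 8, Σx = 58.9, Σy = 274, Σxy = 2292.2, Σx² = 500.71, Σy² = 10574
Sxx = Σx² − (Σx)²/n = 500.71 − 433.65125 = 67.05875
Sxy = Σxy − (Σx)(Σy)/n = 2292.2 − 2017.325 = 274.875
Syy = Σy² − (Σy)²/n = 10574 − 9384.5 = 1189.5
r = Sxy/√(Sxx·Syy) = 274.875/√(79766.383125) = 274.875/282.429430 = 0.973252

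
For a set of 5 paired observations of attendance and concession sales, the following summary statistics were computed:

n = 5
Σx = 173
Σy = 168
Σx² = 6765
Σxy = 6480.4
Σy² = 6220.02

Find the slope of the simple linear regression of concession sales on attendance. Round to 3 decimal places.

Sxx = Σx² − (Σx)²/n = 6765 − 5985.8 = 779.2
Sxy = Σxy − (Σx)(Σy)/n = 6480.4 − 5812.8 = 667.6
b = Sxy/Sxx = 667.6/779.2 = 0.856776

0.857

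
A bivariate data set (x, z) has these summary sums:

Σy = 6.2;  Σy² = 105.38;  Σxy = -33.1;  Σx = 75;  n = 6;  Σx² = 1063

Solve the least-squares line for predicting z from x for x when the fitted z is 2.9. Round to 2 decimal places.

10.38

Sxx = Σx² − (Σx)²/n = 1063 − 937.5 = 125.5
Sxy = Σxy − (Σx)(Σy)/n = -33.1 − 77.5 = -110.6
b = Sxy/Sxx = -110.6/125.5 = -0.881275
a = ȳ − b·x̄ = 1.033333 − (-0.881275)·12.5 = 12.049270
Set a + b·x = 2.9: x = (2.9 − 12.049270) / (-0.881275) = 10.381857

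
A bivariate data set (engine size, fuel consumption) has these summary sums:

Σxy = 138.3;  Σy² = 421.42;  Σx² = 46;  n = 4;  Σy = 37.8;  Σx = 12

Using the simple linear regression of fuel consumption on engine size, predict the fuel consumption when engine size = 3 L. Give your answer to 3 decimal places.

Sxx = Σx² − (Σx)²/n = 46 − 36 = 10
Sxy = Σxy − (Σx)(Σy)/n = 138.3 − 113.4 = 24.9
b = Sxy/Sxx = 24.9/10 = 2.49
a = ȳ − b·x̄ = 9.45 − 2.49·3 = 1.98
ŷ(3) = a + b·3 = 1.98 + 2.49·3 = 9.45

9.450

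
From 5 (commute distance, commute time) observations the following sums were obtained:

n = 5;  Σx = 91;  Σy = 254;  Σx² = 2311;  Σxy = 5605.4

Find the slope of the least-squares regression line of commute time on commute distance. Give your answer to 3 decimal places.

Sxx = Σx² − (Σx)²/n = 2311 − 1656.2 = 654.8
Sxy = Σxy − (Σx)(Σy)/n = 5605.4 − 4622.8 = 982.6
b = Sxy/Sxx = 982.6/654.8 = 1.500611

1.501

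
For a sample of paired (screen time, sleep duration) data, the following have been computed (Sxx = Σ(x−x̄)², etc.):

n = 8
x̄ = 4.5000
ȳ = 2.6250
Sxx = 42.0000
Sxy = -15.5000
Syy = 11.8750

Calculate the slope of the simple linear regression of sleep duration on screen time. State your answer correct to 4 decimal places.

b = Sxy/Sxx = -15.5/42 = -0.369048

-0.3690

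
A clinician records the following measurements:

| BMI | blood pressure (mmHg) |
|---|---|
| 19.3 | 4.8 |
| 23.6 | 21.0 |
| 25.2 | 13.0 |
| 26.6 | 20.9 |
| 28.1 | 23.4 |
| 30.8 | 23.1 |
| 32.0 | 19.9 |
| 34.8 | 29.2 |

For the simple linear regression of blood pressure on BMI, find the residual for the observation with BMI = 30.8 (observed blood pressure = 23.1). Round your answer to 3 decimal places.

-0.349

n = 8, Σx = 220.4, Σy = 155.3, Σxy = 4493.76, Σx² = 6245.34
Sxx = Σx² − (Σx)²/n = 6245.34 − 6072.02 = 173.32
Sxy = Σxy − (Σx)(Σy)/n = 4493.76 − 4278.515 = 215.245
b = Sxy/Sxx = 215.245/173.32 = 1.241894
a = ȳ − b·x̄ = 19.4125 − 1.241894·27.55 = -14.801669
ŷ(30.8) = -14.801669 + 1.241894·30.8 = 23.448654
residual = y − ŷ = 23.1 − 23.448654 = -0.348654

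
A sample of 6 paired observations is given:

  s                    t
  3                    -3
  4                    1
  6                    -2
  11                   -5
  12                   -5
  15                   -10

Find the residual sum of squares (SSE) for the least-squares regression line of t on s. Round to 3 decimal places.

n = 6, Σx = 51, Σy = -24, Σxy = -282, Σx² = 551, Σy² = 164
Sxx = Σx² − (Σx)²/n = 551 − 433.5 = 117.5
Sxy = Σxy − (Σx)(Σy)/n = -282 − (-204) = -78
Syy = Σy² − (Σy)²/n = 164 − 96 = 68
b = Sxy/Sxx = -78/117.5 = -0.663830
SSE = Syy − b·Sxy = 68 − (-0.663830)·(-78) = 16.221277

16.221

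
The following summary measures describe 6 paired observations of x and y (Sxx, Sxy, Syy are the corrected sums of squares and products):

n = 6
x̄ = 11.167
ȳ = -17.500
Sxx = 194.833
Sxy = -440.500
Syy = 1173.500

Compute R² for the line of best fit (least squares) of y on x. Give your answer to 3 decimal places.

0.849

R² = Sxy²/(Sxx·Syy) = (-440.5)²/(194.833·1173.5) = 0.848684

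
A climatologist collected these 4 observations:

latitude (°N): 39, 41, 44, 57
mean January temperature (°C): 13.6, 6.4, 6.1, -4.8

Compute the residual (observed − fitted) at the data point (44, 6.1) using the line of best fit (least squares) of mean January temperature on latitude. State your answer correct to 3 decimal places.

-0.345

n = 4, Σx = 181, Σy = 21.3, Σxy = 787.6, Σx² = 8387
Sxx = Σx² − (Σx)²/n = 8387 − 8190.25 = 196.75
Sxy = Σxy − (Σx)(Σy)/n = 787.6 − 963.825 = -176.225
b = Sxy/Sxx = -176.225/196.75 = -0.895680
a = ȳ − b·x̄ = 5.325 − (-0.895680)·45.25 = 45.854511
ŷ(44) = 45.854511 + (-0.895680)·44 = 6.444600
residual = y − ŷ = 6.1 − 6.444600 = -0.344600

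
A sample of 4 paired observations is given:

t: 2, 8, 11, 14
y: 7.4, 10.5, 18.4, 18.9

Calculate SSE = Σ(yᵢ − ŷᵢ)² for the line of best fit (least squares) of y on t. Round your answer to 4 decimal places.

11.9617

n = 4, Σx = 35, Σy = 55.2, Σxy = 565.8, Σx² = 385, Σy² = 860.78
Sxx = Σx² − (Σx)²/n = 385 − 306.25 = 78.75
Sxy = Σxy − (Σx)(Σy)/n = 565.8 − 483 = 82.8
Syy = Σy² − (Σy)²/n = 860.78 − 761.76 = 99.02
b = Sxy/Sxx = 82.8/78.75 = 1.051429
SSE = Syy − b·Sxy = 99.02 − 1.051429·82.8 = 11.961714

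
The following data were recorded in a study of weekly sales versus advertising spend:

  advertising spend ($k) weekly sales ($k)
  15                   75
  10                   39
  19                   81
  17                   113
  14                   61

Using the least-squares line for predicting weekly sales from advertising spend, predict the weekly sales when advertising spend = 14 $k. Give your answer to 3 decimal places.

67.409

n = 5, Σx = 75, Σy = 369, Σxy = 5829, Σx² = 1171
Sxx = Σx² − (Σx)²/n = 1171 − 1125 = 46
Sxy = Σxy − (Σx)(Σy)/n = 5829 − 5535 = 294
b = Sxy/Sxx = 294/46 = 6.391304
a = ȳ − b·x̄ = 73.8 − 6.391304·15 = -22.069565
ŷ(14) = a + b·14 = -22.069565 + 6.391304·14 = 67.408696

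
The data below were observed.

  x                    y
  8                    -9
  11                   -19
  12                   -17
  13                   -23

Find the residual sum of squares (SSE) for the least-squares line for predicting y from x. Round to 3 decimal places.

n = 4, Σx = 44, Σy = -68, Σxy = -784, Σx² = 498, Σy² = 1260
Sxx = Σx² − (Σx)²/n = 498 − 484 = 14
Sxy = Σxy − (Σx)(Σy)/n = -784 − (-748) = -36
Syy = Σy² − (Σy)²/n = 1260 − 1156 = 104
b = Sxy/Sxx = -36/14 = -2.571429
SSE = Syy − b·Sxy = 104 − (-2.571429)·(-36) = 11.428571

11.429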